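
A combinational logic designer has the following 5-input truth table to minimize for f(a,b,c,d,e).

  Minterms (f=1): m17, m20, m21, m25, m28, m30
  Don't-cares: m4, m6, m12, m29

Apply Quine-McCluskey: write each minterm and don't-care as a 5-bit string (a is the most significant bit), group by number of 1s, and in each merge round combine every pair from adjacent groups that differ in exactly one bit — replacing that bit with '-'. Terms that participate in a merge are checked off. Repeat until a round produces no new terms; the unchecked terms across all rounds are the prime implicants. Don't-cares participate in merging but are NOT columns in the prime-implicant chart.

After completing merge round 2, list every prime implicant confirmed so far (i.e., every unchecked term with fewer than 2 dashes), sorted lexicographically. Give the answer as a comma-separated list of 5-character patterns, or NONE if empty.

size-2^0 implicants → 00100(✓)  00110(✓)  01100(✓)  10001(✓)  10100(✓)  10101(✓)  11001(✓)  11100(✓)  11101(✓)  11110(✓)
size-2^1 implicants → -0100(✓)  -1100(✓)  0-100(✓)  001-0  1-001(✓)  1-100(✓)  1-101(✓)  10-01(✓)  1010-(✓)  11-01(✓)  111-0  1110-(✓)
size-2^2 implicants → --100  1--01  1-10-
Unchecked terms (primes): --100, 001-0, 1--01, 1-10-, 111-0

001-0, 111-0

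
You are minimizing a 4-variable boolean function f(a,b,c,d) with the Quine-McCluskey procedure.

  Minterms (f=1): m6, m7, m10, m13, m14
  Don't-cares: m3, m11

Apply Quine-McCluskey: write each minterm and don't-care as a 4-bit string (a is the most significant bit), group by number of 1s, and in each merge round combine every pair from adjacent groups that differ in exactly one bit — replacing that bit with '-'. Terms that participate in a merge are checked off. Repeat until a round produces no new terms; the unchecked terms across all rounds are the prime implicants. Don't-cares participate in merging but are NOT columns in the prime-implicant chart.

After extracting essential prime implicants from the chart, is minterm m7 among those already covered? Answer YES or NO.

size-2^0 implicants → 0011(✓)  0110(✓)  0111(✓)  1010(✓)  1011(✓)  1101  1110(✓)
size-2^1 implicants → -011  -110  0-11  011-  1-10  101-
Unchecked terms (primes): -011, -110, 0-11, 011-, 1-10, 101-, 1101
Minterm coverage:
  m6 ⊆ -110,011-
  m7 ⊆ 0-11,011-
  m10 ⊆ 1-10,101-
  m13 ⊆ 1101 [E]
  m14 ⊆ -110,1-10
E = {1101}

NO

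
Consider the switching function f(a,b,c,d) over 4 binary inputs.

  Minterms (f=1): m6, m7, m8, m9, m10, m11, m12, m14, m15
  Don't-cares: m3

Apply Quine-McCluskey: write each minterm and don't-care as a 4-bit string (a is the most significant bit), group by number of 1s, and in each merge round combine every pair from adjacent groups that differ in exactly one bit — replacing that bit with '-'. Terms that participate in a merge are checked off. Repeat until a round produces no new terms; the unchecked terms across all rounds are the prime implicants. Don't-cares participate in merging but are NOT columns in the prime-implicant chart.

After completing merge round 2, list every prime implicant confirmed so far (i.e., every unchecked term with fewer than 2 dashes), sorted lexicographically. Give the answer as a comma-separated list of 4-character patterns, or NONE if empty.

NONE

Round 0: 0011✓ 0110✓ 0111✓ 1000✓ 1001✓ 1010✓ 1011✓ 1100✓ 1110✓ 1111✓
Round 1: -011✓ -110✓ -111✓ 0-11✓ 011-✓ 1-00✓ 1-10✓ 1-11✓ 10-0✓ 10-1✓ 100-✓ 101-✓ 11-0✓ 111-✓
Round 2: --11 -11- 1--0 1-1- 10--
PIs = {--11, -11-, 1--0, 1-1-, 10--}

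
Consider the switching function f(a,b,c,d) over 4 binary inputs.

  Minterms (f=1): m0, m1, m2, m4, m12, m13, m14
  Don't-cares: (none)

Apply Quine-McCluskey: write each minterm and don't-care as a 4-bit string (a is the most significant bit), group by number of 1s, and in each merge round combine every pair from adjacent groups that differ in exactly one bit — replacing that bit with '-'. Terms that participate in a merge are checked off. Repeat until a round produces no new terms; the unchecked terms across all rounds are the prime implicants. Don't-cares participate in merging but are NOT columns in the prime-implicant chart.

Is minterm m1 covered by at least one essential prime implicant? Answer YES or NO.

Round 0: 0000✓ 0001✓ 0010✓ 0100✓ 1100✓ 1101✓ 1110✓
Round 1: -100 0-00 00-0 000- 11-0 110-
PIs = {-100, 0-00, 00-0, 000-, 11-0, 110-}
Coverage chart:
  m0: 0-00,00-0,000-
  m1: 000- ←essential
  m2: 00-0 ←essential
  m4: -100,0-00
  m12: -100,11-0,110-
  m13: 110- ←essential
  m14: 11-0 ←essential
Essential: 00-0, 000-, 11-0, 110-

YES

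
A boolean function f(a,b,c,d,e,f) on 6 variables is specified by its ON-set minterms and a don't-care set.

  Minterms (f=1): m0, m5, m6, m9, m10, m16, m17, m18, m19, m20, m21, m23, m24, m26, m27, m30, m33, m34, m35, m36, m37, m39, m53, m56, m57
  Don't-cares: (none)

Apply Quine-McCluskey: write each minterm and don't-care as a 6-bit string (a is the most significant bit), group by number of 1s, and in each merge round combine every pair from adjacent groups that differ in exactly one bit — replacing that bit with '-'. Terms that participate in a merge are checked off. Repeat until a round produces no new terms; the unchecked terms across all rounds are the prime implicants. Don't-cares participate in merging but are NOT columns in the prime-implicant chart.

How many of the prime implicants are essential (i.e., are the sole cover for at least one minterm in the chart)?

13

Round 0: 000000✓ 000101✓ 000110 001001 001010✓ 010000✓ 010001✓ 010010✓ 010011✓ 010100✓ 010101✓ 010111✓ 011000✓ 011010✓ 011011✓ 011110✓ 100001✓ 100010✓ 100011✓ 100100✓ 100101✓ 100111✓ 110101✓ 111000✓ 111001✓
Round 1: -00101✓ -10101✓ -11000 0-0000 0-0101✓ 0-1010 01-000✓ 01-010✓ 01-011✓ 010-00✓ 010-01✓ 010-11✓ 0100-0✓ 0100-1✓ 01000-✓ 01001-✓ 0101-1✓ 01010-✓ 011-10 0110-0✓ 01101-✓ 1-0101✓ 100-01✓ 100-11✓ 1000-1✓ 10001- 1001-1✓ 10010- 11100-
Round 2: --0101 01-0-0 01-01- 010--1 010-0- 0100-- 100--1
PIs = {--0101, -11000, 0-0000, 0-1010, 000110, 001001, 01-0-0, 01-01-, 010--1, 010-0-, 0100--, 011-10, 100--1, 10001-, 10010-, 11100-}
Coverage chart:
  m0: 0-0000 ←essential
  m5: --0101 ←essential
  m6: 000110 ←essential
  m9: 001001 ←essential
  m10: 0-1010 ←essential
  m16: 0-0000,01-0-0,010-0-,0100--
  m17: 010--1,010-0-,0100--
  m18: 01-0-0,01-01-,0100--
  m19: 01-01-,010--1,0100--
  m20: 010-0- ←essential
  m21: --0101,010--1,010-0-
  m23: 010--1 ←essential
  m24: -11000,01-0-0
  m26: 0-1010,01-0-0,01-01-,011-10
  m27: 01-01- ←essential
  m30: 011-10 ←essential
  m33: 100--1 ←essential
  m34: 10001- ←essential
  m35: 100--1,10001-
  m36: 10010- ←essential
  m37: --0101,100--1,10010-
  m39: 100--1 ←essential
  m53: --0101 ←essential
  m56: -11000,11100-
  m57: 11100- ←essential
Essential: --0101, 0-0000, 0-1010, 000110, 001001, 01-01-, 010--1, 010-0-, 011-10, 100--1, 10001-, 10010-, 11100-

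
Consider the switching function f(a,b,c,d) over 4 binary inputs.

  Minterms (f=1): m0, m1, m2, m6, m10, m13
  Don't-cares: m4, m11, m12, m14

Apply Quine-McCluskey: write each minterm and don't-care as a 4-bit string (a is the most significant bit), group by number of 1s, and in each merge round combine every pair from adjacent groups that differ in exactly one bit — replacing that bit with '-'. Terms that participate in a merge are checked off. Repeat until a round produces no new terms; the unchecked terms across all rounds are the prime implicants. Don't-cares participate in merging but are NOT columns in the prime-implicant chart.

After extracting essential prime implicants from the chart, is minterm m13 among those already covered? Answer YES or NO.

YES

Round 0: 0000✓ 0001✓ 0010✓ 0100✓ 0110✓ 1010✓ 1011✓ 1100✓ 1101✓ 1110✓
Round 1: -010✓ -100✓ -110✓ 0-00✓ 0-10✓ 00-0✓ 000- 01-0✓ 1-10✓ 101- 11-0✓ 110-
Round 2: --10 -1-0 0--0
PIs = {--10, -1-0, 0--0, 000-, 101-, 110-}
Coverage chart:
  m0: 0--0,000-
  m1: 000- ←essential
  m2: --10,0--0
  m6: --10,-1-0,0--0
  m10: --10,101-
  m13: 110- ←essential
Essential: 000-, 110-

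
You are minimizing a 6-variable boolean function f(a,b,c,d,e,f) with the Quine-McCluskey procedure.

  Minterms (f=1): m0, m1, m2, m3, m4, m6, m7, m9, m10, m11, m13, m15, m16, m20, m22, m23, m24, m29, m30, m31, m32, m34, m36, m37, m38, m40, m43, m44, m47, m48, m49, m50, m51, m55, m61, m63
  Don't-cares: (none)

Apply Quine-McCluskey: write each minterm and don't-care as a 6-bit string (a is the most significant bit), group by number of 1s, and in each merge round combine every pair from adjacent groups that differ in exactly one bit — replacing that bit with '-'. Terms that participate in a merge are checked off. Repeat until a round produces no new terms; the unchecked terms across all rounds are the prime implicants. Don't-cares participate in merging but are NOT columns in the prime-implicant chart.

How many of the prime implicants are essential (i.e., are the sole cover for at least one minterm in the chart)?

9

[col 0] 000000*, 000001*, 000010*, 000011*, 000100*, 000110*, 000111*, 001001*, 001010*, 001011*, 001101*, 001111*, 010000*, 010100*, 010110*, 010111*, 011000*, 011101*, 011110*, 011111*, 100000*, 100010*, 100100*, 100101*, 100110*, 101000*, 101011*, 101100*, 101111*, 110000*, 110001*, 110010*, 110011*, 110111*, 111101*, 111111*
[col 1] -00000*, -00010*, -00100*, -00110*, -01011*, -01111*, -10000*, -10111*, -11101*, -11111*, 0-0000*, 0-0100*, 0-0110*, 0-0111*, 0-1101*, 0-1111*, 00-001*, 00-010*, 00-011*, 00-111*, 000-00*, 000-10*, 000-11*, 0000-0*, 0000-1*, 00000-*, 00001-*, 0001-0*, 00011-*, 001-01*, 001-11*, 0010-1*, 00101-*, 0011-1*, 01-000, 01-110*, 01-111*, 010-00*, 0101-0*, 01011-*, 0111-1*, 01111-*, 1-0000*, 1-0010*, 1-1111*, 10-000*, 10-100*, 100-00*, 100-10*, 1000-0*, 1001-0*, 10010-, 101-00*, 101-11*, 11-111*, 110-11, 1100-0*, 1100-1*, 11000-*, 11001-*, 1111-1*
[col 2] --0000, --1111, -00-00*, -00-10*, -000-0*, -001-0*, -01-11, -1-111, -111-1, 0--111, 0-0-00, 0-01-0, 0-011-, 0-11-1, 00--11, 00-0-1, 00-01-, 000--0*, 000-1-, 0000--, 001--1, 01-11-, 1-00-0, 10--00, 100--0*, 1100--
[col 3] -00--0
Prime implicants: --0000, --1111, -00--0, -01-11, -1-111, -111-1, 0--111, 0-0-00, 0-01-0, 0-011-, 0-11-1, 00--11, 00-0-1, 00-01-, 000-1-, 0000--, 001--1, 01-000, 01-11-, 1-00-0, 10--00, 10010-, 110-11, 1100--
PI chart (minterm → PIs covering it):
  0 | --0000,-00--0,0-0-00,0000--
  1 | 00-0-1,0000--
  2 | -00--0,00-01-,000-1-,0000--
  3 | 00--11,00-0-1,00-01-,000-1-,0000--
  4 | -00--0,0-0-00,0-01-0
  6 | -00--0,0-01-0,0-011-,000-1-
  7 | 0--111,0-011-,00--11,000-1-
  9 | 00-0-1,001--1
  10 | 00-01-  (sole → essential)
  11 | -01-11,00--11,00-0-1,00-01-,001--1
  13 | 0-11-1,001--1
  15 | --1111,-01-11,0--111,0-11-1,00--11,001--1
  16 | --0000,0-0-00,01-000
  20 | 0-0-00,0-01-0
  22 | 0-01-0,0-011-,01-11-
  23 | -1-111,0--111,0-011-,01-11-
  24 | 01-000  (sole → essential)
  29 | -111-1,0-11-1
  30 | 01-11-  (sole → essential)
  31 | --1111,-1-111,-111-1,0--111,0-11-1,01-11-
  32 | --0000,-00--0,1-00-0,10--00
  34 | -00--0,1-00-0
  36 | -00--0,10--00,10010-
  37 | 10010-  (sole → essential)
  38 | -00--0  (sole → essential)
  40 | 10--00  (sole → essential)
  43 | -01-11  (sole → essential)
  44 | 10--00  (sole → essential)
  47 | --1111,-01-11
  48 | --0000,1-00-0,1100--
  49 | 1100--  (sole → essential)
  50 | 1-00-0,1100--
  51 | 110-11,1100--
  55 | -1-111,110-11
  61 | -111-1  (sole → essential)
  63 | --1111,-1-111,-111-1
Essential prime implicants: -00--0, -01-11, -111-1, 00-01-, 01-000, 01-11-, 10--00, 10010-, 1100--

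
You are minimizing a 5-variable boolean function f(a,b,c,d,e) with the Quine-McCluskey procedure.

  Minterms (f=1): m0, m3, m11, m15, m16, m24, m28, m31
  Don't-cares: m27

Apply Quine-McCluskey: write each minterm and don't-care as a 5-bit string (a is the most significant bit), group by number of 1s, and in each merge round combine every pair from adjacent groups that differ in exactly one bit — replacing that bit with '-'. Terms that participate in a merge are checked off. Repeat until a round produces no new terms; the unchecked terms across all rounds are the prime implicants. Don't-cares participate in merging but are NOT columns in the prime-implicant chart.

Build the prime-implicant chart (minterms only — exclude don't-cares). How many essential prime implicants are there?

4

[col 0] 00000*, 00011*, 01011*, 01111*, 10000*, 11000*, 11011*, 11100*, 11111*
[col 1] -0000, -1011*, -1111*, 0-011, 01-11*, 1-000, 11-00, 11-11*
[col 2] -1-11
Prime implicants: -0000, -1-11, 0-011, 1-000, 11-00
PI chart (minterm → PIs covering it):
  0 | -0000  (sole → essential)
  3 | 0-011  (sole → essential)
  11 | -1-11,0-011
  15 | -1-11  (sole → essential)
  16 | -0000,1-000
  24 | 1-000,11-00
  28 | 11-00  (sole → essential)
  31 | -1-11  (sole → essential)
Essential prime implicants: -0000, -1-11, 0-011, 11-00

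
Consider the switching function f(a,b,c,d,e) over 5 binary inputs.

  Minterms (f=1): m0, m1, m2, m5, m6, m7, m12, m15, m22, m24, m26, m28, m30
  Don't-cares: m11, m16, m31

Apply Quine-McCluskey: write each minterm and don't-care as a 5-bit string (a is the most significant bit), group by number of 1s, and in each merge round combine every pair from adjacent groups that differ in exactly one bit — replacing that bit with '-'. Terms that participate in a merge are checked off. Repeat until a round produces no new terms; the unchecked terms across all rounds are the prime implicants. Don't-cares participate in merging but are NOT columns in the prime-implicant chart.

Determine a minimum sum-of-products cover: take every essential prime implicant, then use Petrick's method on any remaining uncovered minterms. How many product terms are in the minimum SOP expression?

[col 0] 00000*, 00001*, 00010*, 00101*, 00110*, 00111*, 01011*, 01100*, 01111*, 10000*, 10110*, 11000*, 11010*, 11100*, 11110*, 11111*
[col 1] -0000, -0110, -1100, -1111, 0-111, 00-01, 00-10, 000-0, 0000-, 001-1, 0011-, 01-11, 1-000, 1-110, 11-00*, 11-10*, 110-0*, 111-0*, 1111-
[col 2] 11--0
Prime implicants: -0000, -0110, -1100, -1111, 0-111, 00-01, 00-10, 000-0, 0000-, 001-1, 0011-, 01-11, 1-000, 1-110, 11--0, 1111-
PI chart (minterm → PIs covering it):
  0 | -0000,000-0,0000-
  1 | 00-01,0000-
  2 | 00-10,000-0
  5 | 00-01,001-1
  6 | -0110,00-10,0011-
  7 | 0-111,001-1,0011-
  12 | -1100  (sole → essential)
  15 | -1111,0-111,01-11
  22 | -0110,1-110
  24 | 1-000,11--0
  26 | 11--0  (sole → essential)
  28 | -1100,11--0
  30 | 1-110,11--0,1111-
Essential prime implicants: -1100, 11--0
Petrick residual → -0110, 0-111, 00-01, 000-0
Minimum SOP uses 6 PIs: b'cde' + bcd'e' + a'cde + a'b'd'e + a'b'c'e' + abe'

6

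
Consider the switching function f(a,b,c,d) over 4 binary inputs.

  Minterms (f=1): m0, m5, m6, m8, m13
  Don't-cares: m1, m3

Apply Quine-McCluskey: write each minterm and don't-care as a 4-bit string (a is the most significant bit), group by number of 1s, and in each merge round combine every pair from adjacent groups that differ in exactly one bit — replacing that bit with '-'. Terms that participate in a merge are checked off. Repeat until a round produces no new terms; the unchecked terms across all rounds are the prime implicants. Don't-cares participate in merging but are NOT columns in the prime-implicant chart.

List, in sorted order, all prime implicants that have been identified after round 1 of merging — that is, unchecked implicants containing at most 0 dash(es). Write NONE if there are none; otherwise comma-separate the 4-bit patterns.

Round 0: 0000✓ 0001✓ 0011✓ 0101✓ 0110 1000✓ 1101✓
Round 1: -000 -101 0-01 00-1 000-
PIs = {-000, -101, 0-01, 00-1, 000-, 0110}

0110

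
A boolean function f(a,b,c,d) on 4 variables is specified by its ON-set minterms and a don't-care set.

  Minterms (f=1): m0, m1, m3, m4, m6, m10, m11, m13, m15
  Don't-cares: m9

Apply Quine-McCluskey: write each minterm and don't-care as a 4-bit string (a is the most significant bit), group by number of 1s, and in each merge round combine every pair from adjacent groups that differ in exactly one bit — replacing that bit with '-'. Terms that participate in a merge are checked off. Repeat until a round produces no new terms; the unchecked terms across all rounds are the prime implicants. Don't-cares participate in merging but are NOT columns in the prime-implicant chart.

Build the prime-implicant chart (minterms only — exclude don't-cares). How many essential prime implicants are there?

Round 0: 0000✓ 0001✓ 0011✓ 0100✓ 0110✓ 1001✓ 1010✓ 1011✓ 1101✓ 1111✓
Round 1: -001✓ -011✓ 0-00 00-1✓ 000- 01-0 1-01✓ 1-11✓ 10-1✓ 101- 11-1✓
Round 2: -0-1 1--1
PIs = {-0-1, 0-00, 000-, 01-0, 1--1, 101-}
Coverage chart:
  m0: 0-00,000-
  m1: -0-1,000-
  m3: -0-1 ←essential
  m4: 0-00,01-0
  m6: 01-0 ←essential
  m10: 101- ←essential
  m11: -0-1,1--1,101-
  m13: 1--1 ←essential
  m15: 1--1 ←essential
Essential: -0-1, 01-0, 1--1, 101-

4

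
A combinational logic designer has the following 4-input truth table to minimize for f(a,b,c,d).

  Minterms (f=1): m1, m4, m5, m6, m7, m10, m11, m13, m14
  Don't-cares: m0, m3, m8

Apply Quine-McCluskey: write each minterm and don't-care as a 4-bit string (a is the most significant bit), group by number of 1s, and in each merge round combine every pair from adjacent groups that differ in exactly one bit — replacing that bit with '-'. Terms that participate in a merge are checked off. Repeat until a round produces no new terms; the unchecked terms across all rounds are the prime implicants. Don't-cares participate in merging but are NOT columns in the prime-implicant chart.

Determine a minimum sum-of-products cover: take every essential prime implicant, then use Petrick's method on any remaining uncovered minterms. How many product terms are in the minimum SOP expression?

size-2^0 implicants → 0000(✓)  0001(✓)  0011(✓)  0100(✓)  0101(✓)  0110(✓)  0111(✓)  1000(✓)  1010(✓)  1011(✓)  1101(✓)  1110(✓)
size-2^1 implicants → -000  -011  -101  -110  0-00(✓)  0-01(✓)  0-11(✓)  00-1(✓)  000-(✓)  01-0(✓)  01-1(✓)  010-(✓)  011-(✓)  1-10  10-0  101-
size-2^2 implicants → 0--1  0-0-  01--
Unchecked terms (primes): -000, -011, -101, -110, 0--1, 0-0-, 01--, 1-10, 10-0, 101-
Minterm coverage:
  m1 ⊆ 0--1,0-0-
  m4 ⊆ 0-0-,01--
  m5 ⊆ -101,0--1,0-0-,01--
  m6 ⊆ -110,01--
  m7 ⊆ 0--1,01--
  m10 ⊆ 1-10,10-0,101-
  m11 ⊆ -011,101-
  m13 ⊆ -101 [E]
  m14 ⊆ -110,1-10
E = {-101}
Petrick residual → -011, 0--1, 01--, 1-10
Cover = b'cd + bc'd + a'd + a'b + acd'  |cover|=5

5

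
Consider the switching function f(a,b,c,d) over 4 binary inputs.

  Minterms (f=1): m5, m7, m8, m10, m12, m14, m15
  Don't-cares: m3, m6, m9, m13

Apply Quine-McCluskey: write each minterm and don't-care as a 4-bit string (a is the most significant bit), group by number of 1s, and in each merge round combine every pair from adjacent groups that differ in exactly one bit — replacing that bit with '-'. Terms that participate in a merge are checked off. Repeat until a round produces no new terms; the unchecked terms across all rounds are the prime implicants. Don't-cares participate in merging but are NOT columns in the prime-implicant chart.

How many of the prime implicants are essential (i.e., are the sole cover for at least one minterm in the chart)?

2

[col 0] 0011*, 0101*, 0110*, 0111*, 1000*, 1001*, 1010*, 1100*, 1101*, 1110*, 1111*
[col 1] -101*, -110*, -111*, 0-11, 01-1*, 011-*, 1-00*, 1-01*, 1-10*, 10-0*, 100-*, 11-0*, 11-1*, 110-*, 111-*
[col 2] -1-1, -11-, 1--0, 1-0-, 11--
Prime implicants: -1-1, -11-, 0-11, 1--0, 1-0-, 11--
PI chart (minterm → PIs covering it):
  5 | -1-1  (sole → essential)
  7 | -1-1,-11-,0-11
  8 | 1--0,1-0-
  10 | 1--0  (sole → essential)
  12 | 1--0,1-0-,11--
  14 | -11-,1--0,11--
  15 | -1-1,-11-,11--
Essential prime implicants: -1-1, 1--0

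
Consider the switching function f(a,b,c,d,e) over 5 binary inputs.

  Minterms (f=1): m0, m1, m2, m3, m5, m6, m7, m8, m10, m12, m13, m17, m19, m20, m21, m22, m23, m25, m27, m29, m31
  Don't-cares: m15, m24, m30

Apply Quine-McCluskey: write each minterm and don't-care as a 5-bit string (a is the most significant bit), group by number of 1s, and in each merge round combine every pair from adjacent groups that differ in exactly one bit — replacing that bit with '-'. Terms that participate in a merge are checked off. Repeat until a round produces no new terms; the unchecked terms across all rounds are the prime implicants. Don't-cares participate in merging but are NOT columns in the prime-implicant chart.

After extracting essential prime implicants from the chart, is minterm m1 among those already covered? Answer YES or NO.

Round 0: 00000✓ 00001✓ 00010✓ 00011✓ 00101✓ 00110✓ 00111✓ 01000✓ 01010✓ 01100✓ 01101✓ 01111✓ 10001✓ 10011✓ 10100✓ 10101✓ 10110✓ 10111✓ 11000✓ 11001✓ 11011✓ 11101✓ 11110✓ 11111✓
Round 1: -0001✓ -0011✓ -0101✓ -0110✓ -0111✓ -1000 -1101✓ -1111✓ 0-000✓ 0-010✓ 0-101✓ 0-111✓ 00-01✓ 00-10✓ 00-11✓ 000-0✓ 000-1✓ 0000-✓ 0001-✓ 001-1✓ 0011-✓ 01-00 010-0✓ 011-1✓ 0110- 1-001✓ 1-011✓ 1-101✓ 1-110✓ 1-111✓ 10-01✓ 10-11✓ 100-1✓ 101-0✓ 101-1✓ 1010-✓ 1011-✓ 11-01✓ 11-11✓ 110-1✓ 1100- 111-1✓ 1111-✓
Round 2: --101✓ --111✓ -0-01✓ -0-11✓ -00-1✓ -01-1✓ -011- -11-1✓ 0-0-0 0-1-1✓ 00--1✓ 00-1- 000-- 1--01✓ 1--11✓ 1-0-1✓ 1-1-1✓ 1-11- 10--1✓ 101-- 11--1✓
Round 3: --1-1 -0--1 1---1
PIs = {--1-1, -0--1, -011-, -1000, 0-0-0, 00-1-, 000--, 01-00, 0110-, 1---1, 1-11-, 101--, 1100-}
Coverage chart:
  m0: 0-0-0,000--
  m1: -0--1,000--
  m2: 0-0-0,00-1-,000--
  m3: -0--1,00-1-,000--
  m5: --1-1,-0--1
  m6: -011-,00-1-
  m7: --1-1,-0--1,-011-,00-1-
  m8: -1000,0-0-0,01-00
  m10: 0-0-0 ←essential
  m12: 01-00,0110-
  m13: --1-1,0110-
  m17: -0--1,1---1
  m19: -0--1,1---1
  m20: 101-- ←essential
  m21: --1-1,-0--1,1---1,101--
  m22: -011-,1-11-,101--
  m23: --1-1,-0--1,-011-,1---1,1-11-,101--
  m25: 1---1,1100-
  m27: 1---1 ←essential
  m29: --1-1,1---1
  m31: --1-1,1---1,1-11-
Essential: 0-0-0, 1---1, 101--

NO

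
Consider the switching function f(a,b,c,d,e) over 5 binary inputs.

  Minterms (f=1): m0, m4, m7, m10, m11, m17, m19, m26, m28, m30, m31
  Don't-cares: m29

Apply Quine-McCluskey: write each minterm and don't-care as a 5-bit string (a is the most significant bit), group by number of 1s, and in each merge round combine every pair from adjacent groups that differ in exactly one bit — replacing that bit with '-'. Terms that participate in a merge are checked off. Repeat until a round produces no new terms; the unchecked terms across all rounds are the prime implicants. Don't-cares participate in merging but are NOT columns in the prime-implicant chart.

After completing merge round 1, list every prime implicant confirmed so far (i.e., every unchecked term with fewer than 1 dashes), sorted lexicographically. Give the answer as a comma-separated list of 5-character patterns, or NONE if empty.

00111

[col 0] 00000*, 00100*, 00111, 01010*, 01011*, 10001*, 10011*, 11010*, 11100*, 11101*, 11110*, 11111*
[col 1] -1010, 00-00, 0101-, 100-1, 11-10, 111-0*, 111-1*, 1110-*, 1111-*
[col 2] 111--
Prime implicants: -1010, 00-00, 00111, 0101-, 100-1, 11-10, 111--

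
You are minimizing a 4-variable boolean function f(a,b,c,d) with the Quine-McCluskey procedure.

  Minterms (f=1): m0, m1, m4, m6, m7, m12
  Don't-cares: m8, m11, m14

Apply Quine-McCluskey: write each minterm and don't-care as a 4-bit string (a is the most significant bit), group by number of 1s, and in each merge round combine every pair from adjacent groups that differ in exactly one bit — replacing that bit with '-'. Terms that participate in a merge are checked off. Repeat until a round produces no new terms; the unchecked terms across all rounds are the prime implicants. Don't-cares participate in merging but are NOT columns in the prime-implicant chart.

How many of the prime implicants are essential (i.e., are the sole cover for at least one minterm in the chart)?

[col 0] 0000*, 0001*, 0100*, 0110*, 0111*, 1000*, 1011, 1100*, 1110*
[col 1] -000*, -100*, -110*, 0-00*, 000-, 01-0*, 011-, 1-00*, 11-0*
[col 2] --00, -1-0
Prime implicants: --00, -1-0, 000-, 011-, 1011
PI chart (minterm → PIs covering it):
  0 | --00,000-
  1 | 000-  (sole → essential)
  4 | --00,-1-0
  6 | -1-0,011-
  7 | 011-  (sole → essential)
  12 | --00,-1-0
Essential prime implicants: 000-, 011-

2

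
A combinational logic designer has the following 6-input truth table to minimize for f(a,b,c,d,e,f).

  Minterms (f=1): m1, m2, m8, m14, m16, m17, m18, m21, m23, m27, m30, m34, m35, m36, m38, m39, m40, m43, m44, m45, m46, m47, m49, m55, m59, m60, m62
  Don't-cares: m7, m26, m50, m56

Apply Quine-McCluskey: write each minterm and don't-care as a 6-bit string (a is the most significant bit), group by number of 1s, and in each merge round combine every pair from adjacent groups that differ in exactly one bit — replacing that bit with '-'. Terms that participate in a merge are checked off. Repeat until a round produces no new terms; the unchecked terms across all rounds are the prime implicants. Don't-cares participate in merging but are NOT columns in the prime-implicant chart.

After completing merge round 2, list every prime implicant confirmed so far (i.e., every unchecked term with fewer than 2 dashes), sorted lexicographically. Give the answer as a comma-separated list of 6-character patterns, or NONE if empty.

-01000, -10001, -11011, 0-0001, 01-010, 010-01, 0100-0, 01000-, 0101-1, 011-10, 01101-, 1-1011

size-2^0 implicants → 000001(✓)  000010(✓)  000111(✓)  001000(✓)  001110(✓)  010000(✓)  010001(✓)  010010(✓)  010101(✓)  010111(✓)  011010(✓)  011011(✓)  011110(✓)  100010(✓)  100011(✓)  100100(✓)  100110(✓)  100111(✓)  101000(✓)  101011(✓)  101100(✓)  101101(✓)  101110(✓)  101111(✓)  110001(✓)  110010(✓)  110111(✓)  111000(✓)  111011(✓)  111100(✓)  111110(✓)
size-2^1 implicants → -00010(✓)  -00111(✓)  -01000  -01110(✓)  -10001  -10010(✓)  -10111(✓)  -11011  -11110(✓)  0-0001  0-0010(✓)  0-0111(✓)  0-1110(✓)  01-010  010-01  0100-0  01000-  0101-1  011-10  01101-  1-0010(✓)  1-0111(✓)  1-1000(✓)  1-1011  1-1100(✓)  1-1110(✓)  10-011(✓)  10-100(✓)  10-110(✓)  10-111(✓)  100-10(✓)  100-11(✓)  10001-(✓)  1001-0(✓)  10011-(✓)  101-00(✓)  101-11(✓)  1011-0(✓)  1011-1(✓)  10110-(✓)  10111-(✓)  111-00(✓)  1111-0(✓)
size-2^2 implicants → --0010  --0111  --1110  1-1-00  1-11-0  10--11  10-1-0  10-11-  100-1-  1011--
Unchecked terms (primes): --0010, --0111, --1110, -01000, -10001, -11011, 0-0001, 01-010, 010-01, 0100-0, 01000-, 0101-1, 011-10, 01101-, 1-1-00, 1-1011, 1-11-0, 10--11, 10-1-0, 10-11-, 100-1-, 1011--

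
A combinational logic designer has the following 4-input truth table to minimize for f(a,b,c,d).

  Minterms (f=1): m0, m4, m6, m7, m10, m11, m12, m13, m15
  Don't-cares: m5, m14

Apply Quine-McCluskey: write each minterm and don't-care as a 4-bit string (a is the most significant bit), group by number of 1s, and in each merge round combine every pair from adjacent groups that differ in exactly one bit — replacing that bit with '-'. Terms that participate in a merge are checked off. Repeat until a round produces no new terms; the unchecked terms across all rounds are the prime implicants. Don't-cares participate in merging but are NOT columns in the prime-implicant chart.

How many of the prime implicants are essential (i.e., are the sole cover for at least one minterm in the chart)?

3

[col 0] 0000*, 0100*, 0101*, 0110*, 0111*, 1010*, 1011*, 1100*, 1101*, 1110*, 1111*
[col 1] -100*, -101*, -110*, -111*, 0-00, 01-0*, 01-1*, 010-*, 011-*, 1-10*, 1-11*, 101-*, 11-0*, 11-1*, 110-*, 111-*
[col 2] -1-0*, -1-1*, -10-*, -11-*, 01--*, 1-1-, 11--*
[col 3] -1--
Prime implicants: -1--, 0-00, 1-1-
PI chart (minterm → PIs covering it):
  0 | 0-00  (sole → essential)
  4 | -1--,0-00
  6 | -1--  (sole → essential)
  7 | -1--  (sole → essential)
  10 | 1-1-  (sole → essential)
  11 | 1-1-  (sole → essential)
  12 | -1--  (sole → essential)
  13 | -1--  (sole → essential)
  15 | -1--,1-1-
Essential prime implicants: -1--, 0-00, 1-1-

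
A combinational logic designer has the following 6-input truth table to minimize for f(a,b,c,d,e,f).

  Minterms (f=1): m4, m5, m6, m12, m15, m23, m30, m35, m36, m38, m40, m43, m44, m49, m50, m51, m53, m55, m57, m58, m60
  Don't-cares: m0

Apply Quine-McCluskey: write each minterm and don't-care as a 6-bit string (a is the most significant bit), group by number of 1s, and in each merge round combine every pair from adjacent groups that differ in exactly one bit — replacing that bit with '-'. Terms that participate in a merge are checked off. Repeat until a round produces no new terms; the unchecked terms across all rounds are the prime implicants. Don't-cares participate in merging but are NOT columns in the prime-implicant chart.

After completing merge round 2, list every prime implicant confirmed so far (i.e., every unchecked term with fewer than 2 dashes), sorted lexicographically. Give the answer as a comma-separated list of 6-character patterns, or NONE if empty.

Round 0: 000000✓ 000100✓ 000101✓ 000110✓ 001100✓ 001111 010111✓ 011110 100011✓ 100100✓ 100110✓ 101000✓ 101011✓ 101100✓ 110001✓ 110010✓ 110011✓ 110101✓ 110111✓ 111001✓ 111010✓ 111100✓
Round 1: -00100✓ -00110✓ -01100✓ -10111 00-100✓ 000-00 0001-0✓ 00010- 1-0011 1-1100 10-011 10-100✓ 1001-0✓ 101-00 11-001 11-010 110-01✓ 110-11✓ 1100-1✓ 11001- 1101-1✓
Round 2: -0-100 -001-0 110--1
PIs = {-0-100, -001-0, -10111, 000-00, 00010-, 001111, 011110, 1-0011, 1-1100, 10-011, 101-00, 11-001, 11-010, 110--1, 11001-}

-10111, 000-00, 00010-, 001111, 011110, 1-0011, 1-1100, 10-011, 101-00, 11-001, 11-010, 11001-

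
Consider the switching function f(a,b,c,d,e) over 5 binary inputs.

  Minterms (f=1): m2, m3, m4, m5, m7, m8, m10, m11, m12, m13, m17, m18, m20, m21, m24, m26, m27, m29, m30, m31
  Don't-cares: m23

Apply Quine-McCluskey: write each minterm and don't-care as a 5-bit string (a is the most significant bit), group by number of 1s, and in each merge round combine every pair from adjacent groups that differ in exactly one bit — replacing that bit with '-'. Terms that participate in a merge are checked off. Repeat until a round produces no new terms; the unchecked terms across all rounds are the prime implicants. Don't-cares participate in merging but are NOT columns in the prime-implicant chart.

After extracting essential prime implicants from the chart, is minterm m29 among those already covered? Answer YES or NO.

[col 0] 00010*, 00011*, 00100*, 00101*, 00111*, 01000*, 01010*, 01011*, 01100*, 01101*, 10001*, 10010*, 10100*, 10101*, 10111*, 11000*, 11010*, 11011*, 11101*, 11110*, 11111*
[col 1] -0010*, -0100*, -0101*, -0111*, -1000*, -1010*, -1011*, -1101*, 0-010*, 0-011*, 0-100*, 0-101*, 00-11, 0001-*, 001-1*, 0010-*, 01-00, 010-0*, 0101-*, 0110-*, 1-010*, 1-101*, 1-111*, 10-01, 101-1*, 1010-*, 11-10*, 11-11*, 110-0*, 1101-*, 111-1*, 1111-*
[col 2] --010, --101, -01-1, -010-, -10-0, -101-, 0-01-, 0-10-, 1-1-1, 11-1-
Prime implicants: --010, --101, -01-1, -010-, -10-0, -101-, 0-01-, 0-10-, 00-11, 01-00, 1-1-1, 10-01, 11-1-
PI chart (minterm → PIs covering it):
  2 | --010,0-01-
  3 | 0-01-,00-11
  4 | -010-,0-10-
  5 | --101,-01-1,-010-,0-10-
  7 | -01-1,00-11
  8 | -10-0,01-00
  10 | --010,-10-0,-101-,0-01-
  11 | -101-,0-01-
  12 | 0-10-,01-00
  13 | --101,0-10-
  17 | 10-01  (sole → essential)
  18 | --010  (sole → essential)
  20 | -010-  (sole → essential)
  21 | --101,-01-1,-010-,1-1-1,10-01
  24 | -10-0  (sole → essential)
  26 | --010,-10-0,-101-,11-1-
  27 | -101-,11-1-
  29 | --101,1-1-1
  30 | 11-1-  (sole → essential)
  31 | 1-1-1,11-1-
Essential prime implicants: --010, -010-, -10-0, 10-01, 11-1-

NO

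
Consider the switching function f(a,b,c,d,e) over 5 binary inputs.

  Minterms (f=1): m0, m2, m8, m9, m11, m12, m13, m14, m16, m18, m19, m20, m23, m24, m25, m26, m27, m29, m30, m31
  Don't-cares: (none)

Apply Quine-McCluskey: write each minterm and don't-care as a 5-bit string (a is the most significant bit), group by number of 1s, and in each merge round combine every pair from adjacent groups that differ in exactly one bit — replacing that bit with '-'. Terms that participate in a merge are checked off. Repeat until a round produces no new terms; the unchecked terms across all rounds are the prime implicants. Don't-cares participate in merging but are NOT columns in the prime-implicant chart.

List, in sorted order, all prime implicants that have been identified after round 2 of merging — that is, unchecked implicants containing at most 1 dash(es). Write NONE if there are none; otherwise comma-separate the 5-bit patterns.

-1110, 011-0, 10-00

Round 0: 00000✓ 00010✓ 01000✓ 01001✓ 01011✓ 01100✓ 01101✓ 01110✓ 10000✓ 10010✓ 10011✓ 10100✓ 10111✓ 11000✓ 11001✓ 11010✓ 11011✓ 11101✓ 11110✓ 11111✓
Round 1: -0000✓ -0010✓ -1000✓ -1001✓ -1011✓ -1101✓ -1110 0-000✓ 000-0✓ 01-00✓ 01-01✓ 010-1✓ 0100-✓ 011-0 0110-✓ 1-000✓ 1-010✓ 1-011✓ 1-111✓ 10-00 10-11✓ 100-0✓ 1001-✓ 11-01✓ 11-10✓ 11-11✓ 110-0✓ 110-1✓ 1100-✓ 1101-✓ 111-1✓ 1111-✓
Round 2: --000 -00-0 -1-01 -10-1 -100- 01-0- 1--11 1-0-0 1-01- 11--1 11-1- 110--
PIs = {--000, -00-0, -1-01, -10-1, -100-, -1110, 01-0-, 011-0, 1--11, 1-0-0, 1-01-, 10-00, 11--1, 11-1-, 110--}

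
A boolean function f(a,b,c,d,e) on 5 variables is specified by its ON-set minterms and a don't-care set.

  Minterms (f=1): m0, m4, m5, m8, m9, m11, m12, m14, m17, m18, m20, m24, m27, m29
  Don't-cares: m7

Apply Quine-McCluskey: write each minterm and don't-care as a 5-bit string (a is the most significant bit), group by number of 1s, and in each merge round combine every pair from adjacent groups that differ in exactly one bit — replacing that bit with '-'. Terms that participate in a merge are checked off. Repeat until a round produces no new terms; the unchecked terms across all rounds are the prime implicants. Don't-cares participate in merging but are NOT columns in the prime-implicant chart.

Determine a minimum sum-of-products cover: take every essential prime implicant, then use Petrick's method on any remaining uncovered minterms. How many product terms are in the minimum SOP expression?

[col 0] 00000*, 00100*, 00101*, 00111*, 01000*, 01001*, 01011*, 01100*, 01110*, 10001, 10010, 10100*, 11000*, 11011*, 11101
[col 1] -0100, -1000, -1011, 0-000*, 0-100*, 00-00*, 001-1, 0010-, 01-00*, 010-1, 0100-, 011-0
[col 2] 0--00
Prime implicants: -0100, -1000, -1011, 0--00, 001-1, 0010-, 010-1, 0100-, 011-0, 10001, 10010, 11101
PI chart (minterm → PIs covering it):
  0 | 0--00  (sole → essential)
  4 | -0100,0--00,0010-
  5 | 001-1,0010-
  8 | -1000,0--00,0100-
  9 | 010-1,0100-
  11 | -1011,010-1
  12 | 0--00,011-0
  14 | 011-0  (sole → essential)
  17 | 10001  (sole → essential)
  18 | 10010  (sole → essential)
  20 | -0100  (sole → essential)
  24 | -1000  (sole → essential)
  27 | -1011  (sole → essential)
  29 | 11101  (sole → essential)
Essential prime implicants: -0100, -1000, -1011, 0--00, 011-0, 10001, 10010, 11101
Petrick residual → 001-1, 010-1
Minimum SOP uses 10 PIs: b'cd'e' + bc'd'e' + bc'de + a'd'e' + a'b'ce + a'bc'e + a'bce' + ab'c'd'e + ab'c'de' + abcd'e

10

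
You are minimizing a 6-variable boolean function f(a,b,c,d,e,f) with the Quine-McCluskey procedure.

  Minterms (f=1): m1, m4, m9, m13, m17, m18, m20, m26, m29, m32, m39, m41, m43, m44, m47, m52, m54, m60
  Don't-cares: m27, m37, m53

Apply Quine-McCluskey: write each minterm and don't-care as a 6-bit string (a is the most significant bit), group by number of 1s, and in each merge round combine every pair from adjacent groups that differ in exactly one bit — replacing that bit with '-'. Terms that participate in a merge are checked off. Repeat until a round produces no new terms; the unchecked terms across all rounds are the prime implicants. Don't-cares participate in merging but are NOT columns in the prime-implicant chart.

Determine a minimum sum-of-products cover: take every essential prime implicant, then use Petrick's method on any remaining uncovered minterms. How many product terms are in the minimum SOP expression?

10

[col 0] 000001*, 000100*, 001001*, 001101*, 010001*, 010010*, 010100*, 011010*, 011011*, 011101*, 100000, 100101*, 100111*, 101001*, 101011*, 101100*, 101111*, 110100*, 110101*, 110110*, 111100*
[col 1] -01001, -10100, 0-0001, 0-0100, 0-1101, 00-001, 001-01, 01-010, 01101-, 1-0101, 1-1100, 10-111, 1001-1, 101-11, 1010-1, 11-100, 1101-0, 11010-
Prime implicants: -01001, -10100, 0-0001, 0-0100, 0-1101, 00-001, 001-01, 01-010, 01101-, 1-0101, 1-1100, 10-111, 100000, 1001-1, 101-11, 1010-1, 11-100, 1101-0, 11010-
PI chart (minterm → PIs covering it):
  1 | 0-0001,00-001
  4 | 0-0100  (sole → essential)
  9 | -01001,00-001,001-01
  13 | 0-1101,001-01
  17 | 0-0001  (sole → essential)
  18 | 01-010  (sole → essential)
  20 | -10100,0-0100
  26 | 01-010,01101-
  29 | 0-1101  (sole → essential)
  32 | 100000  (sole → essential)
  39 | 10-111,1001-1
  41 | -01001,1010-1
  43 | 101-11,1010-1
  44 | 1-1100  (sole → essential)
  47 | 10-111,101-11
  52 | -10100,11-100,1101-0,11010-
  54 | 1101-0  (sole → essential)
  60 | 1-1100,11-100
Essential prime implicants: 0-0001, 0-0100, 0-1101, 01-010, 1-1100, 100000, 1101-0
Petrick residual → -01001, 10-111, 101-11
Minimum SOP uses 10 PIs: b'cd'e'f + a'c'd'e'f + a'c'de'f' + a'cde'f + a'bd'ef' + acde'f' + ab'def + ab'c'd'e'f' + ab'cef + abc'df'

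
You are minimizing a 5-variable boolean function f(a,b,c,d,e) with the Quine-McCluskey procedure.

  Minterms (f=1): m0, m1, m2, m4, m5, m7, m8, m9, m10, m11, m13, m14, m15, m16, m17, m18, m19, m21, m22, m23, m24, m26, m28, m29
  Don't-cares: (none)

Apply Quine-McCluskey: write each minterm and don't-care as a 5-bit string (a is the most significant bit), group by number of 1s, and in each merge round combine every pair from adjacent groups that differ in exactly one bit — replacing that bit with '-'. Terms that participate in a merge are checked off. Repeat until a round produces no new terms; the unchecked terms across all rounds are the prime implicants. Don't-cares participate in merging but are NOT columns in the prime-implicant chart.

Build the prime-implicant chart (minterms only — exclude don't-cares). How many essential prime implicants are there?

4

size-2^0 implicants → 00000(✓)  00001(✓)  00010(✓)  00100(✓)  00101(✓)  00111(✓)  01000(✓)  01001(✓)  01010(✓)  01011(✓)  01101(✓)  01110(✓)  01111(✓)  10000(✓)  10001(✓)  10010(✓)  10011(✓)  10101(✓)  10110(✓)  10111(✓)  11000(✓)  11010(✓)  11100(✓)  11101(✓)
size-2^1 implicants → -0000(✓)  -0001(✓)  -0010(✓)  -0101(✓)  -0111(✓)  -1000(✓)  -1010(✓)  -1101(✓)  0-000(✓)  0-001(✓)  0-010(✓)  0-101(✓)  0-111(✓)  00-00(✓)  00-01(✓)  000-0(✓)  0000-(✓)  001-1(✓)  0010-(✓)  01-01(✓)  01-10(✓)  01-11(✓)  010-0(✓)  010-1(✓)  0100-(✓)  0101-(✓)  011-1(✓)  0111-(✓)  1-000(✓)  1-010(✓)  1-101(✓)  10-01(✓)  10-10(✓)  10-11(✓)  100-0(✓)  100-1(✓)  1000-(✓)  1001-(✓)  101-1(✓)  1011-(✓)  11-00  110-0(✓)  1110-
size-2^2 implicants → --000(✓)  --010(✓)  --101  -0-01  -00-0(✓)  -000-  -01-1  -10-0(✓)  0--01  0-0-0(✓)  0-00-  0-1-1  00-0-  01--1  01-1-  010--  1-0-0(✓)  10--1  10-1-  100--
size-2^3 implicants → --0-0
Unchecked terms (primes): --0-0, --101, -0-01, -000-, -01-1, 0--01, 0-00-, 0-1-1, 00-0-, 01--1, 01-1-, 010--, 10--1, 10-1-, 100--, 11-00, 1110-
Minterm coverage:
  m0 ⊆ --0-0,-000-,0-00-,00-0-
  m1 ⊆ -0-01,-000-,0--01,0-00-,00-0-
  m2 ⊆ --0-0 [E]
  m4 ⊆ 00-0- [E]
  m5 ⊆ --101,-0-01,-01-1,0--01,0-1-1,00-0-
  m7 ⊆ -01-1,0-1-1
  m8 ⊆ --0-0,0-00-,010--
  m9 ⊆ 0--01,0-00-,01--1,010--
  m10 ⊆ --0-0,01-1-,010--
  m11 ⊆ 01--1,01-1-,010--
  m13 ⊆ --101,0--01,0-1-1,01--1
  m14 ⊆ 01-1- [E]
  m15 ⊆ 0-1-1,01--1,01-1-
  m16 ⊆ --0-0,-000-,100--
  m17 ⊆ -0-01,-000-,10--1,100--
  m18 ⊆ --0-0,10-1-,100--
  m19 ⊆ 10--1,10-1-,100--
  m21 ⊆ --101,-0-01,-01-1,10--1
  m22 ⊆ 10-1- [E]
  m23 ⊆ -01-1,10--1,10-1-
  m24 ⊆ --0-0,11-00
  m26 ⊆ --0-0 [E]
  m28 ⊆ 11-00,1110-
  m29 ⊆ --101,1110-
E = {--0-0, 00-0-, 01-1-, 10-1-}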